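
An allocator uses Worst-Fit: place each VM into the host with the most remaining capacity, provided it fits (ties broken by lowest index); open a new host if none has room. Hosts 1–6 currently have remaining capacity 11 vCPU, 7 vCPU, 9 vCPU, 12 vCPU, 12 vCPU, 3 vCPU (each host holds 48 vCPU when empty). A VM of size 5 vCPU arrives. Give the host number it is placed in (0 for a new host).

Hosts with room: host 1 (11 vCPU), host 2 (7 vCPU), host 3 (9 vCPU), host 4 (12 vCPU), host 5 (12 vCPU).
Most room is host 4 with 12 vCPU free.

4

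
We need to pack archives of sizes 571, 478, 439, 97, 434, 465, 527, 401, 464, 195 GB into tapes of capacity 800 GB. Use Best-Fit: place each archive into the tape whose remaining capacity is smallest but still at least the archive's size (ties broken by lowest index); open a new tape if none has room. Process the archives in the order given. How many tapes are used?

571 GB → tape 1 (remaining 229 GB)
478 GB → tape 2 (remaining 322 GB)
439 GB → tape 3 (remaining 361 GB)
97 GB → tape 1 (remaining 132 GB)
434 GB → tape 4 (remaining 366 GB)
465 GB → tape 5 (remaining 335 GB)
527 GB → tape 6 (remaining 273 GB)
401 GB → tape 7 (remaining 399 GB)
464 GB → tape 8 (remaining 336 GB)
195 GB → tape 6 (remaining 78 GB)
Final tapes: [571,97] [478] [439] [434] [465] [527,195] [401] [464].

8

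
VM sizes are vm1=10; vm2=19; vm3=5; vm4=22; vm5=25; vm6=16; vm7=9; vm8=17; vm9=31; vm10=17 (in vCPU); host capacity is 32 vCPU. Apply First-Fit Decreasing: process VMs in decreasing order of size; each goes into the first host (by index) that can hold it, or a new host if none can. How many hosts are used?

7

Sorted descending: 31, 25, 22, 19, 17, 17, 16, 10, 9, 5.
Put 31 vCPU in host 1; 1 vCPU remain.
Put 25 vCPU in host 2; 7 vCPU remain.
Put 22 vCPU in host 3; 10 vCPU remain.
Put 19 vCPU in host 4; 13 vCPU remain.
Put 17 vCPU in host 5; 15 vCPU remain.
Put 17 vCPU in host 6; 15 vCPU remain.
Put 16 vCPU in host 7; 16 vCPU remain.
Put 10 vCPU in host 3; 0 vCPU remain.
Put 9 vCPU in host 4; 4 vCPU remain.
Put 5 vCPU in host 2; 2 vCPU remain.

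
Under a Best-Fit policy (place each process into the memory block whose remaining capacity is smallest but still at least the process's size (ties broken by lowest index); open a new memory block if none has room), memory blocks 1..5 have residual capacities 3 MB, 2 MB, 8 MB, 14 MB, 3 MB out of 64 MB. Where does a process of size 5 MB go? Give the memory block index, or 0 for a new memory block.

3

Memory blocks with room: memory block 3 (8 MB), memory block 4 (14 MB).
Tightest fit is memory block 3 with 8 MB free.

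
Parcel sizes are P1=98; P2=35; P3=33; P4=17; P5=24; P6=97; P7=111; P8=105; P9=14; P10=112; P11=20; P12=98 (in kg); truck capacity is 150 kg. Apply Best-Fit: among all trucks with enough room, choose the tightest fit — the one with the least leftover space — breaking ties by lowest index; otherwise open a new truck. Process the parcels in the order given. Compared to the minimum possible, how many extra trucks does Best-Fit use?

1

Best-Fit: [98,35,17] [33,24] [97] [111,14,20] [105] [112] [98] → 7 trucks.
Total size 764 kg; any packing needs at least ⌈764/150⌉ = 6 trucks.
An optimal packing achieves that bound: [112,35] [111,33] [105,24,20] [98,17,14] [98] [97] → 6 trucks.
Excess: 7 − 6 = 1.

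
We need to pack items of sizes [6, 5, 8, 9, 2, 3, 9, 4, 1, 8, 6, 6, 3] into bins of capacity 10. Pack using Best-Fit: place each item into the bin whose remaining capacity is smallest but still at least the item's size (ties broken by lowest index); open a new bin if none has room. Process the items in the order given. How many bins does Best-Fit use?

8

Put 6 in bin 1; 4 remain.
Put 5 in bin 2; 5 remain.
Put 8 in bin 3; 2 remain.
Put 9 in bin 4; 1 remain.
Put 2 in bin 3; 0 remain.
Put 3 in bin 1; 1 remain.
Put 9 in bin 5; 1 remain.
Put 4 in bin 2; 1 remain.
Put 1 in bin 1; 0 remain.
Put 8 in bin 6; 2 remain.
Put 6 in bin 7; 4 remain.
Put 6 in bin 8; 4 remain.
Put 3 in bin 7; 1 remain.
Final bins: [6,3,1] [5,4] [8,2] [9] [9] [8] [6,3] [6].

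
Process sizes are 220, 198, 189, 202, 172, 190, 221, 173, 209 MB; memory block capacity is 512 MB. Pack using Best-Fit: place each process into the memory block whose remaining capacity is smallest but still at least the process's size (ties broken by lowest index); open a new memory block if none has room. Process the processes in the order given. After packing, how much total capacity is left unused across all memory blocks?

memory block 1: place 220 MB, 292 MB left
memory block 1: place 198 MB, 94 MB left
memory block 2: place 189 MB, 323 MB left
memory block 2: place 202 MB, 121 MB left
memory block 3: place 172 MB, 340 MB left
memory block 3: place 190 MB, 150 MB left
memory block 4: place 221 MB, 291 MB left
memory block 4: place 173 MB, 118 MB left
memory block 5: place 209 MB, 303 MB left
5 memory blocks × 512 MB = 2560 MB; used 1774 MB; unused 786 MB.

786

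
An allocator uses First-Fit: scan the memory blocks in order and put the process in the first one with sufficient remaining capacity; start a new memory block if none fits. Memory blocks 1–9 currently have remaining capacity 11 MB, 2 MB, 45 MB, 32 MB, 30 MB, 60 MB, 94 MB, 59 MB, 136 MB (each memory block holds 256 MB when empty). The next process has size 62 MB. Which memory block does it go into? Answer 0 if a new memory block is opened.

7

Memory blocks with room: memory block 7 (94 MB), memory block 9 (136 MB).
The first with room is memory block 7.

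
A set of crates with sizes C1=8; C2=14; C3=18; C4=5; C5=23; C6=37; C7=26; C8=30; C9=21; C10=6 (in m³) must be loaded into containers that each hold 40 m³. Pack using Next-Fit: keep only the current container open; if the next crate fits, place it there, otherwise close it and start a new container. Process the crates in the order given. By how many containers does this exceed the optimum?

1

Next-Fit: [8,14,18] [5,23] [37] [26] [30] [21,6] → 6 containers.
Total size 188 m³; any packing needs at least ⌈188/40⌉ = 5 containers.
An optimal packing achieves that bound: [37] [30,8] [26,14] [23,6,5] [21,18] → 5 containers.
Excess: 6 − 5 = 1.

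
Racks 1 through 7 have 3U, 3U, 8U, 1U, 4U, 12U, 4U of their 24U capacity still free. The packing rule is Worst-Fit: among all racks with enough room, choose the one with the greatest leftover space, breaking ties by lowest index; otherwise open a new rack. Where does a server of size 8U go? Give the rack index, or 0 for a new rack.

6

Racks with room: rack 3 (8U), rack 6 (12U).
Most room is rack 6 with 12U free.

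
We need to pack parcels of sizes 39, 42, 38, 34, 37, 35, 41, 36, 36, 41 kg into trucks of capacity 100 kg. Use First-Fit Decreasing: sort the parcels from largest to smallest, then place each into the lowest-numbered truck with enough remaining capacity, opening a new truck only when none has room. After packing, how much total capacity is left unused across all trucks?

Sorted descending: 42, 41, 41, 39, 38, 37, 36, 36, 35, 34.
42 kg → truck 1 (remaining 58 kg)
41 kg → truck 1 (remaining 17 kg)
41 kg → truck 2 (remaining 59 kg)
39 kg → truck 2 (remaining 20 kg)
38 kg → truck 3 (remaining 62 kg)
37 kg → truck 3 (remaining 25 kg)
36 kg → truck 4 (remaining 64 kg)
36 kg → truck 4 (remaining 28 kg)
35 kg → truck 5 (remaining 65 kg)
34 kg → truck 5 (remaining 31 kg)
5 trucks × 100 kg = 500 kg; used 379 kg; unused 121 kg.

121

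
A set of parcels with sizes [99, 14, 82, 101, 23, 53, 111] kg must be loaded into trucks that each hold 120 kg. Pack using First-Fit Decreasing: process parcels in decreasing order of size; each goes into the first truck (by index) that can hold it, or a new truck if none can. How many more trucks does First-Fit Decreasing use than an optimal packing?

0

First-Fit Decreasing: [111] [101,14] [99] [82,23] [53] → 5 trucks.
Total size 483 kg; any packing needs at least ⌈483/120⌉ = 5 trucks.
So 5 is already optimal.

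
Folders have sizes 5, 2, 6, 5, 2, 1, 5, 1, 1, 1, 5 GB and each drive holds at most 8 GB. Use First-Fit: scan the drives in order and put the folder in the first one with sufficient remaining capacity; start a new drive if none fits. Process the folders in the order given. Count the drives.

drive 1: place 5 GB, 3 GB left
drive 1: place 2 GB, 1 GB left
drive 2: place 6 GB, 2 GB left
drive 3: place 5 GB, 3 GB left
drive 2: place 2 GB, 0 GB left
drive 1: place 1 GB, 0 GB left
drive 4: place 5 GB, 3 GB left
drive 3: place 1 GB, 2 GB left
drive 3: place 1 GB, 1 GB left
drive 3: place 1 GB, 0 GB left
drive 5: place 5 GB, 3 GB left
Final drives: [5,2,1] [6,2] [5,1,1,1] [5] [5].

5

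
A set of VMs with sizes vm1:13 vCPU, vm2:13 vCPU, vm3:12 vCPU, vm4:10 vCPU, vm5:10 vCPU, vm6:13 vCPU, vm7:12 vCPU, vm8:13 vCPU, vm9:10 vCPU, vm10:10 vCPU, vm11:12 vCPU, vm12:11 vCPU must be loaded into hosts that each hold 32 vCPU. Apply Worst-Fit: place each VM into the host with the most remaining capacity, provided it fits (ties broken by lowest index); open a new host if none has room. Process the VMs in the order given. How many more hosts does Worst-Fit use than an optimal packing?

Worst-Fit: [13,13] [12,10,10] [13,12] [13,10] [10,12] [11] → 6 hosts.
Total size 139 vCPU; any packing needs at least ⌈139/32⌉ = 5 hosts.
An optimal packing achieves that bound: [13,13] [13,13] [12,12] [12,10,10] [11,10,10] → 5 hosts.
Excess: 6 − 5 = 1.

1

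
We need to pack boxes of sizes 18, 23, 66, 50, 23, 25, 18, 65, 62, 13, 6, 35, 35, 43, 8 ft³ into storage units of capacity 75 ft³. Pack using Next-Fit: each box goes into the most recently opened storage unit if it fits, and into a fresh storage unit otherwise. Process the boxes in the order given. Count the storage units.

18 ft³ → storage unit 1 (remaining 57 ft³)
23 ft³ → storage unit 1 (remaining 34 ft³)
66 ft³ → storage unit 2 (remaining 9 ft³)
50 ft³ → storage unit 3 (remaining 25 ft³)
23 ft³ → storage unit 3 (remaining 2 ft³)
25 ft³ → storage unit 4 (remaining 50 ft³)
18 ft³ → storage unit 4 (remaining 32 ft³)
65 ft³ → storage unit 5 (remaining 10 ft³)
62 ft³ → storage unit 6 (remaining 13 ft³)
13 ft³ → storage unit 6 (remaining 0 ft³)
6 ft³ → storage unit 7 (remaining 69 ft³)
35 ft³ → storage unit 7 (remaining 34 ft³)
35 ft³ → storage unit 8 (remaining 40 ft³)
43 ft³ → storage unit 9 (remaining 32 ft³)
8 ft³ → storage unit 9 (remaining 24 ft³)
Final storage units: [18,23] [66] [50,23] [25,18] [65] [62,13] [6,35] [35] [43,8].

9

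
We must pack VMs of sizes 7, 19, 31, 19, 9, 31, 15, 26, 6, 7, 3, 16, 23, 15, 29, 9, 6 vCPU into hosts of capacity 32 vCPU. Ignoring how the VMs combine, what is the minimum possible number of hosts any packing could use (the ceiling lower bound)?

Total size = 7 + 19 + 31 + 19 + 9 + 31 + 15 + 26 + 6 + 7 + 3 + 16 + 23 + 15 + 29 + 9 + 6 = 271 vCPU.
⌈271 / 32⌉ = 9.

9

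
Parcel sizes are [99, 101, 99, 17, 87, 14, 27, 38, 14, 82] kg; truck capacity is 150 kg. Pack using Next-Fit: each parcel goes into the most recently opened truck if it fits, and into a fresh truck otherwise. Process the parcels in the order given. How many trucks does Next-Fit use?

truck 1: place 99 kg, 51 kg left
truck 2: place 101 kg, 49 kg left
truck 3: place 99 kg, 51 kg left
truck 3: place 17 kg, 34 kg left
truck 4: place 87 kg, 63 kg left
truck 4: place 14 kg, 49 kg left
truck 4: place 27 kg, 22 kg left
truck 5: place 38 kg, 112 kg left
truck 5: place 14 kg, 98 kg left
truck 5: place 82 kg, 16 kg left

5 trucks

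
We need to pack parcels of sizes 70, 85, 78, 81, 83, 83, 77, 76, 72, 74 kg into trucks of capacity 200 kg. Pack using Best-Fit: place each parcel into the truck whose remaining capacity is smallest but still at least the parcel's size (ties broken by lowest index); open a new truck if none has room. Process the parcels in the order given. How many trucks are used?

5

Put 70 kg in truck 1; 130 kg remain.
Put 85 kg in truck 1; 45 kg remain.
Put 78 kg in truck 2; 122 kg remain.
Put 81 kg in truck 2; 41 kg remain.
Put 83 kg in truck 3; 117 kg remain.
Put 83 kg in truck 3; 34 kg remain.
Put 77 kg in truck 4; 123 kg remain.
Put 76 kg in truck 4; 47 kg remain.
Put 72 kg in truck 5; 128 kg remain.
Put 74 kg in truck 5; 54 kg remain.
Final trucks: [70,85] [78,81] [83,83] [77,76] [72,74].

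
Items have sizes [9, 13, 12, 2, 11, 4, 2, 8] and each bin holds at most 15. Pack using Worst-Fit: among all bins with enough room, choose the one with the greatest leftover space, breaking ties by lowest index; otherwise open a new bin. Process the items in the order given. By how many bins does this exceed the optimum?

0

Worst-Fit: [9,2,4] [13] [12] [11,2] [8] → 5 bins.
Total size 61; any packing needs at least ⌈61/15⌉ = 5 bins.
So 5 is already optimal.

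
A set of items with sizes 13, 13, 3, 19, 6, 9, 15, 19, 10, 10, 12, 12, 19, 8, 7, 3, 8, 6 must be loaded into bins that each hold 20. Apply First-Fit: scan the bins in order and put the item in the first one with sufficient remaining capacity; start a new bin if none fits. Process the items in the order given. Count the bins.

11 bins

13 → bin 1 (remaining 7)
13 → bin 2 (remaining 7)
3 → bin 1 (remaining 4)
19 → bin 3 (remaining 1)
6 → bin 2 (remaining 1)
9 → bin 4 (remaining 11)
15 → bin 5 (remaining 5)
19 → bin 6 (remaining 1)
10 → bin 4 (remaining 1)
10 → bin 7 (remaining 10)
12 → bin 8 (remaining 8)
12 → bin 9 (remaining 8)
19 → bin 10 (remaining 1)
8 → bin 7 (remaining 2)
7 → bin 8 (remaining 1)
3 → bin 1 (remaining 1)
8 → bin 9 (remaining 0)
6 → bin 11 (remaining 14)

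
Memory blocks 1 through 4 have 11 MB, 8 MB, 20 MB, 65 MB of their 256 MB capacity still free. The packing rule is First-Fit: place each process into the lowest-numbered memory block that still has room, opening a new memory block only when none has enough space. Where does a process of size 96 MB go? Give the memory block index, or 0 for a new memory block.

No memory block has ≥ 96 MB free, so a new memory block is opened.

0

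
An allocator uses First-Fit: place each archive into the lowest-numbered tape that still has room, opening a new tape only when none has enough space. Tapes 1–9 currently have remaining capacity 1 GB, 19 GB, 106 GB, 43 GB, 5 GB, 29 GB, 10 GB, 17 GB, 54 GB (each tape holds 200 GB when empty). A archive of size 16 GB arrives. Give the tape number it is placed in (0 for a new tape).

2

Tapes with room: tape 2 (19 GB), tape 3 (106 GB), tape 4 (43 GB), tape 6 (29 GB), tape 8 (17 GB), tape 9 (54 GB).
The first with room is tape 2.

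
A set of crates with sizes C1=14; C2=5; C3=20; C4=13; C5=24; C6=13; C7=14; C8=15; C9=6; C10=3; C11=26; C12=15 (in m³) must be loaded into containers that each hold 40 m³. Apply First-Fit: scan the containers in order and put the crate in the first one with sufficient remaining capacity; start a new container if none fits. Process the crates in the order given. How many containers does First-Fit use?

5 containers

C1 (14 m³) → container 1 (remaining 26 m³)
C2 (5 m³) → container 1 (remaining 21 m³)
C3 (20 m³) → container 1 (remaining 1 m³)
C4 (13 m³) → container 2 (remaining 27 m³)
C5 (24 m³) → container 2 (remaining 3 m³)
C6 (13 m³) → container 3 (remaining 27 m³)
C7 (14 m³) → container 3 (remaining 13 m³)
C8 (15 m³) → container 4 (remaining 25 m³)
C9 (6 m³) → container 3 (remaining 7 m³)
C10 (3 m³) → container 2 (remaining 0 m³)
C11 (26 m³) → container 5 (remaining 14 m³)
C12 (15 m³) → container 4 (remaining 10 m³)
Final containers: [14,5,20] [13,24,3] [13,14,6] [15,15] [26].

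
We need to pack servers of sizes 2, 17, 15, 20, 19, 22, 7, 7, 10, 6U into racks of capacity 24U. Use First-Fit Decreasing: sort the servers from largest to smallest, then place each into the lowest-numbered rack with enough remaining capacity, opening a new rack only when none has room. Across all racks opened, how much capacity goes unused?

Sorted descending: 22, 20, 19, 17, 15, 10, 7, 7, 6, 2.
22U → rack 1 (remaining 2U)
20U → rack 2 (remaining 4U)
19U → rack 3 (remaining 5U)
17U → rack 4 (remaining 7U)
15U → rack 5 (remaining 9U)
10U → rack 6 (remaining 14U)
7U → rack 4 (remaining 0U)
7U → rack 5 (remaining 2U)
6U → rack 6 (remaining 8U)
2U → rack 1 (remaining 0U)
6 racks × 24U = 144U; used 125U; unused 19U.

19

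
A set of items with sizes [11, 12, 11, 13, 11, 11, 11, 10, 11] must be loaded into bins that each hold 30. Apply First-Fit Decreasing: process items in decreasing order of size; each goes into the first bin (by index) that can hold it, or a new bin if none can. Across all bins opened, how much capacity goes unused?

Sorted descending: 13, 12, 11, 11, 11, 11, 11, 11, 10.
bin 1: place 13, 17 left
bin 1: place 12, 5 left
bin 2: place 11, 19 left
bin 2: place 11, 8 left
bin 3: place 11, 19 left
bin 3: place 11, 8 left
bin 4: place 11, 19 left
bin 4: place 11, 8 left
bin 5: place 10, 20 left
5 bins × 30 = 150; used 101; unused 49.

49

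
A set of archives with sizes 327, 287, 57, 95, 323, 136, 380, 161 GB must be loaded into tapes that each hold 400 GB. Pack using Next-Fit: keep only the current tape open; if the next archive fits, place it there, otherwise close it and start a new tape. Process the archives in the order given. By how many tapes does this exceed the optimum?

Next-Fit: [327] [287,57] [95] [323] [136] [380] [161] → 7 tapes.
Total size 1766 GB; any packing needs at least ⌈1766/400⌉ = 5 tapes.
An optimal packing achieves that bound: [380] [327,57] [323] [287,95] [161,136] → 5 tapes.
Excess: 7 − 5 = 2.

2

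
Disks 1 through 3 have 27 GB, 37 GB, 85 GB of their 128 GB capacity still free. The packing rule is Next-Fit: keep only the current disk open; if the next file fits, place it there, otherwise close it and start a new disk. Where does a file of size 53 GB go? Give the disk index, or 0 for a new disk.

Next-Fit only looks at disk 3, which has 85 GB free.
53 GB fits there.

3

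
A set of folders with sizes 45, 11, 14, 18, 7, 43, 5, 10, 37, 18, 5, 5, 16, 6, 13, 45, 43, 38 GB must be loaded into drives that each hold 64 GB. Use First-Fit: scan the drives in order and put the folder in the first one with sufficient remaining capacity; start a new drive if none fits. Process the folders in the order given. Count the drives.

7

Put 45 GB in drive 1; 19 GB remain.
Put 11 GB in drive 1; 8 GB remain.
Put 14 GB in drive 2; 50 GB remain.
Put 18 GB in drive 2; 32 GB remain.
Put 7 GB in drive 1; 1 GB remain.
Put 43 GB in drive 3; 21 GB remain.
Put 5 GB in drive 2; 27 GB remain.
Put 10 GB in drive 2; 17 GB remain.
Put 37 GB in drive 4; 27 GB remain.
Put 18 GB in drive 3; 3 GB remain.
Put 5 GB in drive 2; 12 GB remain.
Put 5 GB in drive 2; 7 GB remain.
Put 16 GB in drive 4; 11 GB remain.
Put 6 GB in drive 2; 1 GB remain.
Put 13 GB in drive 5; 51 GB remain.
Put 45 GB in drive 5; 6 GB remain.
Put 43 GB in drive 6; 21 GB remain.
Put 38 GB in drive 7; 26 GB remain.
Final drives: [45,11,7] [14,18,5,10,5,5,6] [43,18] [37,16] [13,45] [43] [38].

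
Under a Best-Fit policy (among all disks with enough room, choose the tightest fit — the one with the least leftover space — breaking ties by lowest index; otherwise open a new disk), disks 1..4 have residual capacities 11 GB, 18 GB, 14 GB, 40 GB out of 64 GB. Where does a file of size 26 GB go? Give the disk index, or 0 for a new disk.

Disks with room: disk 4 (40 GB).
Tightest fit is disk 4 with 40 GB free.

4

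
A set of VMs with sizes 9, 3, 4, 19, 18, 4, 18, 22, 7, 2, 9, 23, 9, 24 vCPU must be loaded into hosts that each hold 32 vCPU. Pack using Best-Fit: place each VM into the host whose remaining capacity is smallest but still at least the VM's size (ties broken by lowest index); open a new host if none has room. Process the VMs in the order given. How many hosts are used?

host 1: place 9 vCPU, 23 vCPU left
host 1: place 3 vCPU, 20 vCPU left
host 1: place 4 vCPU, 16 vCPU left
host 2: place 19 vCPU, 13 vCPU left
host 3: place 18 vCPU, 14 vCPU left
host 2: place 4 vCPU, 9 vCPU left
host 4: place 18 vCPU, 14 vCPU left
host 5: place 22 vCPU, 10 vCPU left
host 2: place 7 vCPU, 2 vCPU left
host 2: place 2 vCPU, 0 vCPU left
host 5: place 9 vCPU, 1 vCPU left
host 6: place 23 vCPU, 9 vCPU left
host 6: place 9 vCPU, 0 vCPU left
host 7: place 24 vCPU, 8 vCPU left
Final hosts: [9,3,4] [19,4,7,2] [18] [18] [22,9] [23,9] [24].

7 hosts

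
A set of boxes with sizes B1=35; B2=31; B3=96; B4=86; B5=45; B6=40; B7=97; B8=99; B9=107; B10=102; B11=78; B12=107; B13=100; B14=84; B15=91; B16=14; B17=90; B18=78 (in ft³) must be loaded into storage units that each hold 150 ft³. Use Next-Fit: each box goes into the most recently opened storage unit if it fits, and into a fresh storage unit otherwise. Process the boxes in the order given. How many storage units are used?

storage unit 1: place B1 (35 ft³), 115 ft³ left
storage unit 1: place B2 (31 ft³), 84 ft³ left
storage unit 2: place B3 (96 ft³), 54 ft³ left
storage unit 3: place B4 (86 ft³), 64 ft³ left
storage unit 3: place B5 (45 ft³), 19 ft³ left
storage unit 4: place B6 (40 ft³), 110 ft³ left
storage unit 4: place B7 (97 ft³), 13 ft³ left
storage unit 5: place B8 (99 ft³), 51 ft³ left
storage unit 6: place B9 (107 ft³), 43 ft³ left
storage unit 7: place B10 (102 ft³), 48 ft³ left
storage unit 8: place B11 (78 ft³), 72 ft³ left
storage unit 9: place B12 (107 ft³), 43 ft³ left
storage unit 10: place B13 (100 ft³), 50 ft³ left
storage unit 11: place B14 (84 ft³), 66 ft³ left
storage unit 12: place B15 (91 ft³), 59 ft³ left
storage unit 12: place B16 (14 ft³), 45 ft³ left
storage unit 13: place B17 (90 ft³), 60 ft³ left
storage unit 14: place B18 (78 ft³), 72 ft³ left

14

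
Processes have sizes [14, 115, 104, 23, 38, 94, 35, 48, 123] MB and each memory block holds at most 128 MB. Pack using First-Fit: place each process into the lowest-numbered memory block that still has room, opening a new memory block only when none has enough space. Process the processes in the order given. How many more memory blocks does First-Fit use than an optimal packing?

First-Fit: [14,104] [115] [23,38,35] [94] [48] [123] → 6 memory blocks.
Total size 594 MB; any packing needs at least ⌈594/128⌉ = 5 memory blocks.
An optimal packing achieves that bound: [123] [115] [104,23] [94,14] [48,38,35] → 5 memory blocks.
Excess: 6 − 5 = 1.

1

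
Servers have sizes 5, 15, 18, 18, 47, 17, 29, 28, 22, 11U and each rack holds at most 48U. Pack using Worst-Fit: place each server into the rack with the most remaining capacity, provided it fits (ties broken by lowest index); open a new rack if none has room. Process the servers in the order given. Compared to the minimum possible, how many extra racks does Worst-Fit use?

1

Worst-Fit: [5,15,18] [18,17] [47] [29] [28] [22,11] → 6 racks.
Total size 210U; any packing needs at least ⌈210/48⌉ = 5 racks.
An optimal packing achieves that bound: [47] [29,18] [28,18] [22,17,5] [15,11] → 5 racks.
Excess: 6 − 5 = 1.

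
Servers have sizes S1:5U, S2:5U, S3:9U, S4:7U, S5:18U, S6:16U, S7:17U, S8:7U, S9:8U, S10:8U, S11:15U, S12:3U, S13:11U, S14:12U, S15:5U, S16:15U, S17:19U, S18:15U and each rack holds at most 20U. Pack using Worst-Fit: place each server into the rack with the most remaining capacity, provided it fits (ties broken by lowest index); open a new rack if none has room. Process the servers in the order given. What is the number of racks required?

12

rack 1: place S1 (5U), 15U left
rack 1: place S2 (5U), 10U left
rack 1: place S3 (9U), 1U left
rack 2: place S4 (7U), 13U left
rack 3: place S5 (18U), 2U left
rack 4: place S6 (16U), 4U left
rack 5: place S7 (17U), 3U left
rack 2: place S8 (7U), 6U left
rack 6: place S9 (8U), 12U left
rack 6: place S10 (8U), 4U left
rack 7: place S11 (15U), 5U left
rack 2: place S12 (3U), 3U left
rack 8: place S13 (11U), 9U left
rack 9: place S14 (12U), 8U left
rack 8: place S15 (5U), 4U left
rack 10: place S16 (15U), 5U left
rack 11: place S17 (19U), 1U left
rack 12: place S18 (15U), 5U left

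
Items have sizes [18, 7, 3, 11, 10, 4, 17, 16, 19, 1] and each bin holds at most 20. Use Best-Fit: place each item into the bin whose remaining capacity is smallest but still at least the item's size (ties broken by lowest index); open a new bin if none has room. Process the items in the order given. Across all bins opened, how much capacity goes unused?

14

bin 1: place 18, 2 left
bin 2: place 7, 13 left
bin 2: place 3, 10 left
bin 3: place 11, 9 left
bin 2: place 10, 0 left
bin 3: place 4, 5 left
bin 4: place 17, 3 left
bin 5: place 16, 4 left
bin 6: place 19, 1 left
bin 6: place 1, 0 left
6 bins × 20 = 120; used 106; unused 14.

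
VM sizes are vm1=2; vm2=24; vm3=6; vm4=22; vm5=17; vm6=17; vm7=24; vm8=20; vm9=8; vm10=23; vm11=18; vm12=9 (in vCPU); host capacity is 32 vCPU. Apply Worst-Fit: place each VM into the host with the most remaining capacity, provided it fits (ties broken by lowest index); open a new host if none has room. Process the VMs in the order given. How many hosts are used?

8

Put vm1 (2 vCPU) in host 1; 30 vCPU remain.
Put vm2 (24 vCPU) in host 1; 6 vCPU remain.
Put vm3 (6 vCPU) in host 1; 0 vCPU remain.
Put vm4 (22 vCPU) in host 2; 10 vCPU remain.
Put vm5 (17 vCPU) in host 3; 15 vCPU remain.
Put vm6 (17 vCPU) in host 4; 15 vCPU remain.
Put vm7 (24 vCPU) in host 5; 8 vCPU remain.
Put vm8 (20 vCPU) in host 6; 12 vCPU remain.
Put vm9 (8 vCPU) in host 3; 7 vCPU remain.
Put vm10 (23 vCPU) in host 7; 9 vCPU remain.
Put vm11 (18 vCPU) in host 8; 14 vCPU remain.
Put vm12 (9 vCPU) in host 4; 6 vCPU remain.
Final hosts: [2,24,6] [22] [17,8] [17,9] [24] [20] [23] [18].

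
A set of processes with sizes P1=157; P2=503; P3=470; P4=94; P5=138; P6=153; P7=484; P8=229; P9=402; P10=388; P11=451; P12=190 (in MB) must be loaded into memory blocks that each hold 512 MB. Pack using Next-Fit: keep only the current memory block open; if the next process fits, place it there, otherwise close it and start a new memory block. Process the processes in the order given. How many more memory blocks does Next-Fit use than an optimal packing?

Next-Fit: [157] [503] [470] [94,138,153] [484] [229] [402] [388] [451] [190] → 10 memory blocks.
Total size 3659 MB; any packing needs at least ⌈3659/512⌉ = 8 memory blocks.
An optimal packing achieves that bound: [503] [484] [470] [451] [402,94] [388] [229,190] [157,153,138] → 8 memory blocks.
Excess: 10 − 8 = 2.

2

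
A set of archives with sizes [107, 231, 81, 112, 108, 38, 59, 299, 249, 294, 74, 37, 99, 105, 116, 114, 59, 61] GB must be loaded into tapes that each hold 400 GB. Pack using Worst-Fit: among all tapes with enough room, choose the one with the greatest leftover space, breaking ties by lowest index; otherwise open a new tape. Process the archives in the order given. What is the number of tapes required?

6 tapes

tape 1: place 107 GB, 293 GB left
tape 1: place 231 GB, 62 GB left
tape 2: place 81 GB, 319 GB left
tape 2: place 112 GB, 207 GB left
tape 2: place 108 GB, 99 GB left
tape 2: place 38 GB, 61 GB left
tape 1: place 59 GB, 3 GB left
tape 3: place 299 GB, 101 GB left
tape 4: place 249 GB, 151 GB left
tape 5: place 294 GB, 106 GB left
tape 4: place 74 GB, 77 GB left
tape 5: place 37 GB, 69 GB left
tape 3: place 99 GB, 2 GB left
tape 6: place 105 GB, 295 GB left
tape 6: place 116 GB, 179 GB left
tape 6: place 114 GB, 65 GB left
tape 4: place 59 GB, 18 GB left
tape 5: place 61 GB, 8 GB left
Final tapes: [107,231,59] [81,112,108,38] [299,99] [249,74,59] [294,37,61] [105,116,114].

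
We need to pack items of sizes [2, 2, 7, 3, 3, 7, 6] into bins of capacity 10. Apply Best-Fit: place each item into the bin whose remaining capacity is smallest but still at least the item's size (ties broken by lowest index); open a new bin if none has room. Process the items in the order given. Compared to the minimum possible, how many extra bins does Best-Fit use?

1

Best-Fit: [2,2,3] [7,3] [7] [6] → 4 bins.
Total size 30; any packing needs at least ⌈30/10⌉ = 3 bins.
An optimal packing achieves that bound: [7,3] [7,3] [6,2,2] → 3 bins.
Excess: 4 − 3 = 1.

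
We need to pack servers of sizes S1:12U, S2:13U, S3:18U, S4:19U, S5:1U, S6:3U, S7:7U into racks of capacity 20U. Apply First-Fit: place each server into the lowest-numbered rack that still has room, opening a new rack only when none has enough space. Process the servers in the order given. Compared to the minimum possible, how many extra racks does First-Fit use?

First-Fit: [12,1,3] [13,7] [18] [19] → 4 racks.
Total size 73U; any packing needs at least ⌈73/20⌉ = 4 racks.
So 4 is already optimal.

0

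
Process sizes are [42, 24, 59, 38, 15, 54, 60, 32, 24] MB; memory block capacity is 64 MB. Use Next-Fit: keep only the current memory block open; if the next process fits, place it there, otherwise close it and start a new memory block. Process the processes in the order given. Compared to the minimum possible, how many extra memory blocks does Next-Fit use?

Next-Fit: [42] [24] [59] [38,15] [54] [60] [32,24] → 7 memory blocks.
Total size 348 MB; any packing needs at least ⌈348/64⌉ = 6 memory blocks.
An optimal packing achieves that bound: [60] [59] [54] [42,15] [38,24] [32,24] → 6 memory blocks.
Excess: 7 − 6 = 1.

1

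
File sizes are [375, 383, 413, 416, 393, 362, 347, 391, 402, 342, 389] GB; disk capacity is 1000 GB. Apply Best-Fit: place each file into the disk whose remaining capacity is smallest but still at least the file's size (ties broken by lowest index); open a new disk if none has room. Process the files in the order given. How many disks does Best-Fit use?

disk 1: place 375 GB, 625 GB left
disk 1: place 383 GB, 242 GB left
disk 2: place 413 GB, 587 GB left
disk 2: place 416 GB, 171 GB left
disk 3: place 393 GB, 607 GB left
disk 3: place 362 GB, 245 GB left
disk 4: place 347 GB, 653 GB left
disk 4: place 391 GB, 262 GB left
disk 5: place 402 GB, 598 GB left
disk 5: place 342 GB, 256 GB left
disk 6: place 389 GB, 611 GB left
Final disks: [375,383] [413,416] [393,362] [347,391] [402,342] [389].

6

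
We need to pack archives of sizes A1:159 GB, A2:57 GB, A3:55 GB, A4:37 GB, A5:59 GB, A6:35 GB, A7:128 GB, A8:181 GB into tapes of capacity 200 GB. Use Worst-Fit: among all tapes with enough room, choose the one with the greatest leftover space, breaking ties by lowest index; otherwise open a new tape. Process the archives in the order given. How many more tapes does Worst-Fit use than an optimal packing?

1

Worst-Fit: [159] [57,55,37] [59,35] [128] [181] → 5 tapes.
Total size 711 GB; any packing needs at least ⌈711/200⌉ = 4 tapes.
An optimal packing achieves that bound: [181] [159,37] [128,59] [57,55,35] → 4 tapes.
Excess: 5 − 4 = 1.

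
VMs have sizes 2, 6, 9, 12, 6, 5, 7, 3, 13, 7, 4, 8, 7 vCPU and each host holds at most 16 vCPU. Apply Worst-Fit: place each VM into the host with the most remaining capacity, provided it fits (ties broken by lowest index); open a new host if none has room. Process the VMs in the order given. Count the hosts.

7

Put 2 vCPU in host 1; 14 vCPU remain.
Put 6 vCPU in host 1; 8 vCPU remain.
Put 9 vCPU in host 2; 7 vCPU remain.
Put 12 vCPU in host 3; 4 vCPU remain.
Put 6 vCPU in host 1; 2 vCPU remain.
Put 5 vCPU in host 2; 2 vCPU remain.
Put 7 vCPU in host 4; 9 vCPU remain.
Put 3 vCPU in host 4; 6 vCPU remain.
Put 13 vCPU in host 5; 3 vCPU remain.
Put 7 vCPU in host 6; 9 vCPU remain.
Put 4 vCPU in host 6; 5 vCPU remain.
Put 8 vCPU in host 7; 8 vCPU remain.
Put 7 vCPU in host 7; 1 vCPU remain.
Final hosts: [2,6,6] [9,5] [12] [7,3] [13] [7,4] [8,7].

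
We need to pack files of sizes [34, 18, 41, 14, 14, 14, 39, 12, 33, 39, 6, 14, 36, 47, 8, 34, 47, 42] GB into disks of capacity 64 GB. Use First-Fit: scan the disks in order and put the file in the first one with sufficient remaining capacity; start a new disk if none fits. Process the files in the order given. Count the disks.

34 GB → disk 1 (remaining 30 GB)
18 GB → disk 1 (remaining 12 GB)
41 GB → disk 2 (remaining 23 GB)
14 GB → disk 2 (remaining 9 GB)
14 GB → disk 3 (remaining 50 GB)
14 GB → disk 3 (remaining 36 GB)
39 GB → disk 4 (remaining 25 GB)
12 GB → disk 1 (remaining 0 GB)
33 GB → disk 3 (remaining 3 GB)
39 GB → disk 5 (remaining 25 GB)
6 GB → disk 2 (remaining 3 GB)
14 GB → disk 4 (remaining 11 GB)
36 GB → disk 6 (remaining 28 GB)
47 GB → disk 7 (remaining 17 GB)
8 GB → disk 4 (remaining 3 GB)
34 GB → disk 8 (remaining 30 GB)
47 GB → disk 9 (remaining 17 GB)
42 GB → disk 10 (remaining 22 GB)

10 disks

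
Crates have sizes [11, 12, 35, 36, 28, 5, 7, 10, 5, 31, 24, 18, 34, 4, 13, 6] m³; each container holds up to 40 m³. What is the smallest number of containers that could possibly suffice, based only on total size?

Total size = 11 + 12 + 35 + 36 + 28 + 5 + 7 + 10 + 5 + 31 + 24 + 18 + 34 + 4 + 13 + 6 = 279 m³.
⌈279 / 40⌉ = 7.

7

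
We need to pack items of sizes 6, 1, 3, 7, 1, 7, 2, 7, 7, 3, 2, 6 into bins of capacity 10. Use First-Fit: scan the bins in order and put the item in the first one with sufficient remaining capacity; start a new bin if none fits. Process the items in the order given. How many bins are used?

Put 6 in bin 1; 4 remain.
Put 1 in bin 1; 3 remain.
Put 3 in bin 1; 0 remain.
Put 7 in bin 2; 3 remain.
Put 1 in bin 2; 2 remain.
Put 7 in bin 3; 3 remain.
Put 2 in bin 2; 0 remain.
Put 7 in bin 4; 3 remain.
Put 7 in bin 5; 3 remain.
Put 3 in bin 3; 0 remain.
Put 2 in bin 4; 1 remain.
Put 6 in bin 6; 4 remain.
Final bins: [6,1,3] [7,1,2] [7,3] [7,2] [7] [6].

6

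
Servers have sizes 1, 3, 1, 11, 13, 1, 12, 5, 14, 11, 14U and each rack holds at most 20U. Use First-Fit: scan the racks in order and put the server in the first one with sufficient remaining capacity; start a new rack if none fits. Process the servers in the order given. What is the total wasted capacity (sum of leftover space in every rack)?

Put 1U in rack 1; 19U remain.
Put 3U in rack 1; 16U remain.
Put 1U in rack 1; 15U remain.
Put 11U in rack 1; 4U remain.
Put 13U in rack 2; 7U remain.
Put 1U in rack 1; 3U remain.
Put 12U in rack 3; 8U remain.
Put 5U in rack 2; 2U remain.
Put 14U in rack 4; 6U remain.
Put 11U in rack 5; 9U remain.
Put 14U in rack 6; 6U remain.
6 racks × 20U = 120U; used 86U; unused 34U.

34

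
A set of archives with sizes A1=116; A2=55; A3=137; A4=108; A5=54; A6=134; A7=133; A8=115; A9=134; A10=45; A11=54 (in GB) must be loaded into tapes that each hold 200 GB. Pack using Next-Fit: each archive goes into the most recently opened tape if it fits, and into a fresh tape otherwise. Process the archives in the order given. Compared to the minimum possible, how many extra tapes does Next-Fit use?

1

Next-Fit: [116,55] [137] [108,54] [134] [133] [115] [134,45] [54] → 8 tapes.
7 archives exceed 100 GB (half the capacity), and no two of those can share a tape, so at least 7 tapes are needed.
An optimal packing achieves that bound: [137,55] [134,54] [134,54] [133,45] [116] [115] [108] → 7 tapes.
Excess: 8 − 7 = 1.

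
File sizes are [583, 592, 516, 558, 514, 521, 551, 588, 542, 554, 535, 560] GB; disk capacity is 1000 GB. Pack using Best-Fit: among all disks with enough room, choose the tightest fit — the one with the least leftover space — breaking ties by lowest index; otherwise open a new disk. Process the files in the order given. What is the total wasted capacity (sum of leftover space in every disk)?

Put 583 GB in disk 1; 417 GB remain.
Put 592 GB in disk 2; 408 GB remain.
Put 516 GB in disk 3; 484 GB remain.
Put 558 GB in disk 4; 442 GB remain.
Put 514 GB in disk 5; 486 GB remain.
Put 521 GB in disk 6; 479 GB remain.
Put 551 GB in disk 7; 449 GB remain.
Put 588 GB in disk 8; 412 GB remain.
Put 542 GB in disk 9; 458 GB remain.
Put 554 GB in disk 10; 446 GB remain.
Put 535 GB in disk 11; 465 GB remain.
Put 560 GB in disk 12; 440 GB remain.
12 disks × 1000 GB = 12000 GB; used 6614 GB; unused 5386 GB.

5386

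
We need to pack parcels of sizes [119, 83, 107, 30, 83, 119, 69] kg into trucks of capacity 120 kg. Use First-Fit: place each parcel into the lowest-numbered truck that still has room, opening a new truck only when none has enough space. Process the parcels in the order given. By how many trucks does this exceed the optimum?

0

First-Fit: [119] [83,30] [107] [83] [119] [69] → 6 trucks.
Total size 610 kg; any packing needs at least ⌈610/120⌉ = 6 trucks.
So 6 is already optimal.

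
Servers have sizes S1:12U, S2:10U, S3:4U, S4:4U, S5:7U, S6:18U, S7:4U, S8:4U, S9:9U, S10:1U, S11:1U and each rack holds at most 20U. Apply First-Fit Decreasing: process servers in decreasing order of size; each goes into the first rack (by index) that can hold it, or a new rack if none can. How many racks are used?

4

Sorted descending: 18, 12, 10, 9, 7, 4, 4, 4, 4, 1, 1.
18U → rack 1 (remaining 2U)
12U → rack 2 (remaining 8U)
10U → rack 3 (remaining 10U)
9U → rack 3 (remaining 1U)
7U → rack 2 (remaining 1U)
4U → rack 4 (remaining 16U)
4U → rack 4 (remaining 12U)
4U → rack 4 (remaining 8U)
4U → rack 4 (remaining 4U)
1U → rack 1 (remaining 1U)
1U → rack 1 (remaining 0U)
Final racks: [18,1,1] [12,7] [10,9] [4,4,4,4].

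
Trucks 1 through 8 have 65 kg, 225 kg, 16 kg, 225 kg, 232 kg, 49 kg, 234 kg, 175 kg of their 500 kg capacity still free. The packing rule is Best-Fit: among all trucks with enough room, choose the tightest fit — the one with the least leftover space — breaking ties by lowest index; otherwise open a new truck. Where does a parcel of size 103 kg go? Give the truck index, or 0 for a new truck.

8

Trucks with room: truck 2 (225 kg), truck 4 (225 kg), truck 5 (232 kg), truck 7 (234 kg), truck 8 (175 kg).
Tightest fit is truck 8 with 175 kg free.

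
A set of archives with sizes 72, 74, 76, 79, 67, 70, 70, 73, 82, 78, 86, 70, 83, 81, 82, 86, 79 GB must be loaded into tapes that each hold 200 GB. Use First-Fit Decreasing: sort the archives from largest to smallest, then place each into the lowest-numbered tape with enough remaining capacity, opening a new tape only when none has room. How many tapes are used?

Sorted descending: 86, 86, 83, 82, 82, 81, 79, 79, 78, 76, 74, 73, 72, 70, 70, 70, 67.
Put 86 GB in tape 1; 114 GB remain.
Put 86 GB in tape 1; 28 GB remain.
Put 83 GB in tape 2; 117 GB remain.
Put 82 GB in tape 2; 35 GB remain.
Put 82 GB in tape 3; 118 GB remain.
Put 81 GB in tape 3; 37 GB remain.
Put 79 GB in tape 4; 121 GB remain.
Put 79 GB in tape 4; 42 GB remain.
Put 78 GB in tape 5; 122 GB remain.
Put 76 GB in tape 5; 46 GB remain.
Put 74 GB in tape 6; 126 GB remain.
Put 73 GB in tape 6; 53 GB remain.
Put 72 GB in tape 7; 128 GB remain.
Put 70 GB in tape 7; 58 GB remain.
Put 70 GB in tape 8; 130 GB remain.
Put 70 GB in tape 8; 60 GB remain.
Put 67 GB in tape 9; 133 GB remain.
Final tapes: [86,86] [83,82] [82,81] [79,79] [78,76] [74,73] [72,70] [70,70] [67].

9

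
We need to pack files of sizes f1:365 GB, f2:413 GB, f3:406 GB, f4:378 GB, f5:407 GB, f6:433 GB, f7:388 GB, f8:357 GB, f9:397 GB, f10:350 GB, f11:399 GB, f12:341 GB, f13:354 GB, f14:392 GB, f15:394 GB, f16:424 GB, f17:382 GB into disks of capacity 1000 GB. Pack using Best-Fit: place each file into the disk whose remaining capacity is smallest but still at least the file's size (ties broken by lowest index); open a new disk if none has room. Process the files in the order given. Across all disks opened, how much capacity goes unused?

2420

disk 1: place f1 (365 GB), 635 GB left
disk 1: place f2 (413 GB), 222 GB left
disk 2: place f3 (406 GB), 594 GB left
disk 2: place f4 (378 GB), 216 GB left
disk 3: place f5 (407 GB), 593 GB left
disk 3: place f6 (433 GB), 160 GB left
disk 4: place f7 (388 GB), 612 GB left
disk 4: place f8 (357 GB), 255 GB left
disk 5: place f9 (397 GB), 603 GB left
disk 5: place f10 (350 GB), 253 GB left
disk 6: place f11 (399 GB), 601 GB left
disk 6: place f12 (341 GB), 260 GB left
disk 7: place f13 (354 GB), 646 GB left
disk 7: place f14 (392 GB), 254 GB left
disk 8: place f15 (394 GB), 606 GB left
disk 8: place f16 (424 GB), 182 GB left
disk 9: place f17 (382 GB), 618 GB left
9 disks × 1000 GB = 9000 GB; used 6580 GB; unused 2420 GB.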